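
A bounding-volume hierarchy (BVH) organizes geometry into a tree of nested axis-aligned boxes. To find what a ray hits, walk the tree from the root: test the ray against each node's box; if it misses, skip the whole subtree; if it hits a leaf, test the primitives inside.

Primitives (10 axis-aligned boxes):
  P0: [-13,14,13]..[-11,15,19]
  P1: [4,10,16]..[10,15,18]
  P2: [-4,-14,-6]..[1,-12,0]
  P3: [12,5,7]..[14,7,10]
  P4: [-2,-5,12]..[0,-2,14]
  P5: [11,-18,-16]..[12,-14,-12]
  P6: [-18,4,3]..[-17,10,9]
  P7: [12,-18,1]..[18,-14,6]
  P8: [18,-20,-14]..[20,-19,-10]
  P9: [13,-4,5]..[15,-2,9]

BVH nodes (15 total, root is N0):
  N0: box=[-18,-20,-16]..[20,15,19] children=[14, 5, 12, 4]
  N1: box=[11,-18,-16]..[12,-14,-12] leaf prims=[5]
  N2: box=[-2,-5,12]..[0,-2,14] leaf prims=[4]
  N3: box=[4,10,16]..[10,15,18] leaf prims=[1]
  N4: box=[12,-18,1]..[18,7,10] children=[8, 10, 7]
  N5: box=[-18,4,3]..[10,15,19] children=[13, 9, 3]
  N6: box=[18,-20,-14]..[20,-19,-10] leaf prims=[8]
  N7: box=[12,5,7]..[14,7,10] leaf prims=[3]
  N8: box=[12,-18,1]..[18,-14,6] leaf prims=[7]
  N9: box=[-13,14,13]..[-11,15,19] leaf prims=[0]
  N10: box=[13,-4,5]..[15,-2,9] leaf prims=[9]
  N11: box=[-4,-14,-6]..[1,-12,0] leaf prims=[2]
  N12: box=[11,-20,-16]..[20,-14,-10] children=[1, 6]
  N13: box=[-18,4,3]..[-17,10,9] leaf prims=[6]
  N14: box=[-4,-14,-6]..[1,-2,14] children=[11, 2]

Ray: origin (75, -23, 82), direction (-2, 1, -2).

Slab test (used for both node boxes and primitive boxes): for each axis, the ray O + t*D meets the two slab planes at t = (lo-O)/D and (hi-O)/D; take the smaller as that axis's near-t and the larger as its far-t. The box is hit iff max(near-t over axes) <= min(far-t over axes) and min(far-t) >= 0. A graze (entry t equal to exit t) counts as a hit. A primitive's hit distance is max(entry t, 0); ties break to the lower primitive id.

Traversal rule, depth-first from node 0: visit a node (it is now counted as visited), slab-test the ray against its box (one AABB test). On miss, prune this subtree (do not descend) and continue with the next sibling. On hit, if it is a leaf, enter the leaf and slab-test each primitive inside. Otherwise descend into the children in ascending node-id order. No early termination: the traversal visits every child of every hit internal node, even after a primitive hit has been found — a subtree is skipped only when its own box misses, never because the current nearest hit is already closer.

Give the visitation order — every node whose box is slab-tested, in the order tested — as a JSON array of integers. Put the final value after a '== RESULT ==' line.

Walk:
N0 x:[55/2,93/2] y:[3,38] z:[63/2,49] -> hit [63/2,38], descend [4, 5, 12, 14]
  N4 x:[57/2,63/2] y:[5,30] z:[36,81/2] -> miss, prune
  N5 x:[65/2,93/2] y:[27,38] z:[63/2,79/2] -> hit [65/2,38], descend [3, 9, 13]
    N3 x:[65/2,71/2] y:[33,38] z:[32,33] -> hit [33,33] leaf, test {P1@t=33}
    N9 x:[43,44] y:[37,38] z:[63/2,69/2] -> miss, prune
    N13 x:[46,93/2] y:[27,33] z:[73/2,79/2] -> miss, prune
  N12 x:[55/2,32] y:[3,9] z:[46,49] -> miss, prune
  N14 x:[37,79/2] y:[9,21] z:[34,44] -> miss, prune

Visited [0, 4, 5, 3, 9, 13, 12, 14]. Tests: 8 box, 1 leaf. Nearest: P1.

== RESULT ==
[0, 4, 5, 3, 9, 13, 12, 14]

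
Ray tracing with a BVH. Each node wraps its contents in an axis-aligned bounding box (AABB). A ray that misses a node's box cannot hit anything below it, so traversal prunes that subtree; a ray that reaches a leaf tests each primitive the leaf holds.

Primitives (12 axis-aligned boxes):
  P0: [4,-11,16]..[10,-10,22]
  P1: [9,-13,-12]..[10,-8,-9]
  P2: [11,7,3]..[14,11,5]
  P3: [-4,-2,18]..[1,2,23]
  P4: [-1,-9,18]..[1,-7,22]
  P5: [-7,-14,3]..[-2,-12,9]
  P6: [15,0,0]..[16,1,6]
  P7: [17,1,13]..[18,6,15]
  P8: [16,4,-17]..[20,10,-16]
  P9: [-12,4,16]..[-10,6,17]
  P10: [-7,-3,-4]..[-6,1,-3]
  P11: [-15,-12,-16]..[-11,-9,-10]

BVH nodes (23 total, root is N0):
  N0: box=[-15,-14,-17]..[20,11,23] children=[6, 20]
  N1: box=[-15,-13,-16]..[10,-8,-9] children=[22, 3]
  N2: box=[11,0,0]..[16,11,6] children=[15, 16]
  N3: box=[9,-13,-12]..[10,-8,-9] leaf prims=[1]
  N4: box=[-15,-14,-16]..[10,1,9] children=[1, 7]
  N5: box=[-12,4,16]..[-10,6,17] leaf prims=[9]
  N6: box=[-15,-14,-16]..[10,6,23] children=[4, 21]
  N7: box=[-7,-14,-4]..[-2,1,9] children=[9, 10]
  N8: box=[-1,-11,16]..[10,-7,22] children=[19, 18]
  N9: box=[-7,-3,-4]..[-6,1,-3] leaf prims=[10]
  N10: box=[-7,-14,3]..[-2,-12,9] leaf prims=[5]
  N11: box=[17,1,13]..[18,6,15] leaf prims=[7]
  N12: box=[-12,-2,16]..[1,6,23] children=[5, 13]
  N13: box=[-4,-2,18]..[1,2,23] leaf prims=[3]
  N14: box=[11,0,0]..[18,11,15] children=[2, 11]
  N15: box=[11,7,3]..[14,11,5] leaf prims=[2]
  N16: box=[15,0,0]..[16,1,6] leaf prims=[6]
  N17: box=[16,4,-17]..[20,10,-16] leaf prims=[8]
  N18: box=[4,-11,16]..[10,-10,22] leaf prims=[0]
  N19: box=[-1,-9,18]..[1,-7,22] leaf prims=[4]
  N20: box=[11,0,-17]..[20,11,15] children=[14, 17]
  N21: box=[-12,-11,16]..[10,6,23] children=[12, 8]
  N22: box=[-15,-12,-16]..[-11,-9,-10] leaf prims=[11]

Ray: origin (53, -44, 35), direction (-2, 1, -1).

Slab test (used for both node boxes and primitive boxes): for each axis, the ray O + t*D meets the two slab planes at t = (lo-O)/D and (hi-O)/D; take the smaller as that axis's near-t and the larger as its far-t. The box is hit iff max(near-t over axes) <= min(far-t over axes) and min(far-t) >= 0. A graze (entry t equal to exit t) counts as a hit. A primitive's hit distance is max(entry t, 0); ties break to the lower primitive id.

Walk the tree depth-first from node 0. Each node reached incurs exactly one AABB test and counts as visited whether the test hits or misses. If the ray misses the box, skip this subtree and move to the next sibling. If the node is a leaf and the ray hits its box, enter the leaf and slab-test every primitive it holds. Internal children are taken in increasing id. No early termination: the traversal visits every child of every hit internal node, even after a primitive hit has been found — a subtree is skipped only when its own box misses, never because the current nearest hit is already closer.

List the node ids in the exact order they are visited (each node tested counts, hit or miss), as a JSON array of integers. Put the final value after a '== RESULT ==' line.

Trace the traversal:
N0 x:[33/2,34] y:[30,55] z:[12,52] -> hit [30,34], descend [6, 20]
  N6 x:[43/2,34] y:[30,50] z:[12,51] -> hit [30,34], descend [4, 21]
    N4 x:[43/2,34] y:[30,45] z:[26,51] -> hit [30,34], descend [1, 7]
      N1 x:[43/2,34] y:[31,36] z:[44,51] -> miss, prune
      N7 x:[55/2,30] y:[30,45] z:[26,39] -> hit [30,30], descend [9, 10]
        N9 x:[59/2,30] y:[41,45] z:[38,39] -> miss, prune
        N10 x:[55/2,30] y:[30,32] z:[26,32] -> hit [30,30] leaf, test {P5@t=30}
    N21 x:[43/2,65/2] y:[33,50] z:[12,19] -> miss, prune
  N20 x:[33/2,21] y:[44,55] z:[20,52] -> miss, prune

9 AABB tests over nodes [0, 6, 4, 1, 7, 9, 10, 21, 20]; 1 leaf entered; closest P5.

== RESULT ==
[0, 6, 4, 1, 7, 9, 10, 21, 20]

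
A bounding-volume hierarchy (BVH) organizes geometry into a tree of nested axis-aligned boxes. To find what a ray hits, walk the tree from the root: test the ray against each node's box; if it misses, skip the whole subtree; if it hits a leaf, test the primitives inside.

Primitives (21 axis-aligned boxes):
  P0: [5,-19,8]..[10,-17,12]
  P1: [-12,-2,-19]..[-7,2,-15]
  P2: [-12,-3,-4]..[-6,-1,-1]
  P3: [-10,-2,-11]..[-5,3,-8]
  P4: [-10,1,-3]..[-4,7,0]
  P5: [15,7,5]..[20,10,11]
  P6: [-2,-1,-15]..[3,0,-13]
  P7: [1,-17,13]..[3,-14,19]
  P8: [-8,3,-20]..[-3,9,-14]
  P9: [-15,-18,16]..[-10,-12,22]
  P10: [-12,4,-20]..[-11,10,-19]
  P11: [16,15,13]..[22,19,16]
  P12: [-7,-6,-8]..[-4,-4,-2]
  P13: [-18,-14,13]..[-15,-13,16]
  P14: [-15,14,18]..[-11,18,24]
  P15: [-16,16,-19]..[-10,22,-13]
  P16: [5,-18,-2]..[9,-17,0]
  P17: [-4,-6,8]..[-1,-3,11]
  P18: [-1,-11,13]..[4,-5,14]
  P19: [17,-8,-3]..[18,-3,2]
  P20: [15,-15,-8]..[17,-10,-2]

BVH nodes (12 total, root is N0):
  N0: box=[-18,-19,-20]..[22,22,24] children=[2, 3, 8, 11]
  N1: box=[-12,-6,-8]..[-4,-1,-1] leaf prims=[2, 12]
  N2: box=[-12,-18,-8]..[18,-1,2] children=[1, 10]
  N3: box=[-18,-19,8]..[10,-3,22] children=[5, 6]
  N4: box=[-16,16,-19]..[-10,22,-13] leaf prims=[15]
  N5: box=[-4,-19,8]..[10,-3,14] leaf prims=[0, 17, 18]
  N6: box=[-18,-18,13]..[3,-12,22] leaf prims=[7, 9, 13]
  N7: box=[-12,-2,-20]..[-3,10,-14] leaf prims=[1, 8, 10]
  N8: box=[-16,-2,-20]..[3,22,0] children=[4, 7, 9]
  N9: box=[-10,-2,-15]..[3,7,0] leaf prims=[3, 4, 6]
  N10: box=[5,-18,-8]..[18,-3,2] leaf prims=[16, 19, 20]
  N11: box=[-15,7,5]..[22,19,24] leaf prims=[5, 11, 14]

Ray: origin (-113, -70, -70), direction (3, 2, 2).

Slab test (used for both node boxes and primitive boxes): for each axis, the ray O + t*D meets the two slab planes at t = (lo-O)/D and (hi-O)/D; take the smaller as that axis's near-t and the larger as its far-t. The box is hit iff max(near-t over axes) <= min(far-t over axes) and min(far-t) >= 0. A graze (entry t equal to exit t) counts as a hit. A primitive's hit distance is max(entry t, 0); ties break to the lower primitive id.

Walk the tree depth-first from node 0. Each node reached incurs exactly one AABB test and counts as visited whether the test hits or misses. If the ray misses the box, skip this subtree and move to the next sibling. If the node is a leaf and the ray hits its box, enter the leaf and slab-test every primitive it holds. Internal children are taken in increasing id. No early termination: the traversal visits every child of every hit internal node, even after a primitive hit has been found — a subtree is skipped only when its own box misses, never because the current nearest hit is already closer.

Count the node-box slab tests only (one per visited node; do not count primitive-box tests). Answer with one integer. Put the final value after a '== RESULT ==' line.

Traverse from the root:
N0 x:[95/3,45] y:[51/2,46] z:[25,47] -> hit [95/3,45], descend [2, 3, 8, 11]
  N2 x:[101/3,131/3] y:[26,69/2] z:[31,36] -> hit [101/3,69/2], descend [1, 10]
    N1 x:[101/3,109/3] y:[32,69/2] z:[31,69/2] -> hit [101/3,69/2] leaf, test {P2@t=101/3, P12(miss)}
    N10 x:[118/3,131/3] y:[26,67/2] z:[31,36] -> miss, prune
  N3 x:[95/3,41] y:[51/2,67/2] z:[39,46] -> miss, prune
  N8 x:[97/3,116/3] y:[34,46] z:[25,35] -> hit [34,35], descend [4, 7, 9]
    N4 x:[97/3,103/3] y:[43,46] z:[51/2,57/2] -> miss, prune
    N7 x:[101/3,110/3] y:[34,40] z:[25,28] -> miss, prune
    N9 x:[103/3,116/3] y:[34,77/2] z:[55/2,35] -> hit [103/3,35] leaf, test {P3(miss), P4(miss), P6(miss)}
  N11 x:[98/3,45] y:[77/2,89/2] z:[75/2,47] -> hit [77/2,89/2] leaf, test {P5(miss), P11@t=43, P14(miss)}

Visited [0, 2, 1, 10, 3, 8, 4, 7, 9, 11]. Tests: 10 box, 3 leaf. Nearest: P2.

== RESULT ==
10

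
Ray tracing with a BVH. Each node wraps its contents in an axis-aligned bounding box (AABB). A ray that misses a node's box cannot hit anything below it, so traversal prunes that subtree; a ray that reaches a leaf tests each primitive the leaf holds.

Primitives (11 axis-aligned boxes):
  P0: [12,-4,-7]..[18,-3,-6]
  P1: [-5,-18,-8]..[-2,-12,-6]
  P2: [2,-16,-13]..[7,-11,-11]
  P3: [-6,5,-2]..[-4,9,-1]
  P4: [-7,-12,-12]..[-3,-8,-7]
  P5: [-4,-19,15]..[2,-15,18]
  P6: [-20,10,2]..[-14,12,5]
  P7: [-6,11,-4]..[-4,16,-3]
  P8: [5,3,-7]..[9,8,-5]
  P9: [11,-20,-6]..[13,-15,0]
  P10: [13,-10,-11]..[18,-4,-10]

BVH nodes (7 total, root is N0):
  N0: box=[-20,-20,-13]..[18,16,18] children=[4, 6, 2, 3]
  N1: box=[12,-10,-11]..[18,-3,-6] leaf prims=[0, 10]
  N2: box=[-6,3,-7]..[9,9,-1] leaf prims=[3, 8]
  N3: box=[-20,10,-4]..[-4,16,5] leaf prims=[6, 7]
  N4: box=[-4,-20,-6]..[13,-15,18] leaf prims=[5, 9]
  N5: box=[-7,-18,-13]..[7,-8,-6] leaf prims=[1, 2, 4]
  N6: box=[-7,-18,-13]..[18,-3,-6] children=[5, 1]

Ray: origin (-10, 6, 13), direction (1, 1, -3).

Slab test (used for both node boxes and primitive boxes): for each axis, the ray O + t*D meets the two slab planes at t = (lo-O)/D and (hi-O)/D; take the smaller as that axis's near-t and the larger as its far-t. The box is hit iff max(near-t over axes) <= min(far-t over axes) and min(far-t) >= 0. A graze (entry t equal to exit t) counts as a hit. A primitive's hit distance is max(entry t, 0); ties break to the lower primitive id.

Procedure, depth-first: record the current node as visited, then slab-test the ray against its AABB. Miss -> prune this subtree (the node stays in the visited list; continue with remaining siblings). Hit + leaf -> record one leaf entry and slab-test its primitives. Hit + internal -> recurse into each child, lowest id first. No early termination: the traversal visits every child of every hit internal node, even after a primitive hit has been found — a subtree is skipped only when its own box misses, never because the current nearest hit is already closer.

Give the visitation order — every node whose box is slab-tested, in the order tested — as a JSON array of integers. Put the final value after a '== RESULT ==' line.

Traverse from the root:
N0 x:[-10,28] y:[-26,10] z:[-5/3,26/3] -> hit [-5/3,26/3], descend [2, 3, 4, 6]
  N2 x:[4,19] y:[-3,3] z:[14/3,20/3] -> miss, prune
  N3 x:[-10,6] y:[4,10] z:[8/3,17/3] -> hit [4,17/3] leaf, test {P6(miss), P7@t=16/3}
  N4 x:[6,23] y:[-26,-21] z:[-5/3,19/3] -> miss, prune
  N6 x:[3,28] y:[-24,-9] z:[19/3,26/3] -> miss, prune

Summary -> nodes [0, 2, 3, 4, 6]; box-tests=5; leaf-entries=1; first=P7

== RESULT ==
[0, 2, 3, 4, 6]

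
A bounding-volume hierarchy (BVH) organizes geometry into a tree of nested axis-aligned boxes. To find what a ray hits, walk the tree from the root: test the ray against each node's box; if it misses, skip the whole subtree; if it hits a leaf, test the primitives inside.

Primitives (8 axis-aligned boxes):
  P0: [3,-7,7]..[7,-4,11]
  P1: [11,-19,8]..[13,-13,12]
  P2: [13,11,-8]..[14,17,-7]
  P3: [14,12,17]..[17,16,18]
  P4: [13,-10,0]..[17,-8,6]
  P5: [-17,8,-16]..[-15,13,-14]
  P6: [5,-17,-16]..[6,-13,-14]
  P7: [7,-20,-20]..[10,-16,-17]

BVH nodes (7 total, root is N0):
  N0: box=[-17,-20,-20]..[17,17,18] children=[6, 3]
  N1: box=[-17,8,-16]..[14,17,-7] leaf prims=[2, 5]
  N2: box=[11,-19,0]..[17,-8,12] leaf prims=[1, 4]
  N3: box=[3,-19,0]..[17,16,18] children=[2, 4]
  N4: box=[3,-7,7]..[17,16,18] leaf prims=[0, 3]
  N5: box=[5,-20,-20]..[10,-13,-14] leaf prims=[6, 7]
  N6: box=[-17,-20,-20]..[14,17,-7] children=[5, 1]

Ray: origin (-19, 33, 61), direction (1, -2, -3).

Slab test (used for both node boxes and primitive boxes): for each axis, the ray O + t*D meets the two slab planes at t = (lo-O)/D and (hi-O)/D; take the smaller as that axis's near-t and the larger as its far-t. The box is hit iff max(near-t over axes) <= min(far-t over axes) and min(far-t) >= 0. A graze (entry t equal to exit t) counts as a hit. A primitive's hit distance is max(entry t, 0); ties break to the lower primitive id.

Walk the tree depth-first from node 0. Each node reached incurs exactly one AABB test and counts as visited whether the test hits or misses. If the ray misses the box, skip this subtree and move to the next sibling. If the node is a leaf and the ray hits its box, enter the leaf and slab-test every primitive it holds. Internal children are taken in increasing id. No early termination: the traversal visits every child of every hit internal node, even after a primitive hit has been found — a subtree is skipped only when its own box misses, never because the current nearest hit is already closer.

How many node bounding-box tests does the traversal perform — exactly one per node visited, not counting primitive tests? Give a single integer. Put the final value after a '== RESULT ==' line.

Traverse from the root:
N0 x:[2,36] y:[8,53/2] z:[43/3,27] -> hit [43/3,53/2], descend [3, 6]
  N3 x:[22,36] y:[17/2,26] z:[43/3,61/3] -> miss, prune
  N6 x:[2,33] y:[8,53/2] z:[68/3,27] -> hit [68/3,53/2], descend [1, 5]
    N1 x:[2,33] y:[8,25/2] z:[68/3,77/3] -> miss, prune
    N5 x:[24,29] y:[23,53/2] z:[25,27] -> hit [25,53/2] leaf, test {P6@t=25, P7@t=26}

Summary -> nodes [0, 3, 6, 1, 5]; box-tests=5; leaf-entries=1; first=P6

== RESULT ==
5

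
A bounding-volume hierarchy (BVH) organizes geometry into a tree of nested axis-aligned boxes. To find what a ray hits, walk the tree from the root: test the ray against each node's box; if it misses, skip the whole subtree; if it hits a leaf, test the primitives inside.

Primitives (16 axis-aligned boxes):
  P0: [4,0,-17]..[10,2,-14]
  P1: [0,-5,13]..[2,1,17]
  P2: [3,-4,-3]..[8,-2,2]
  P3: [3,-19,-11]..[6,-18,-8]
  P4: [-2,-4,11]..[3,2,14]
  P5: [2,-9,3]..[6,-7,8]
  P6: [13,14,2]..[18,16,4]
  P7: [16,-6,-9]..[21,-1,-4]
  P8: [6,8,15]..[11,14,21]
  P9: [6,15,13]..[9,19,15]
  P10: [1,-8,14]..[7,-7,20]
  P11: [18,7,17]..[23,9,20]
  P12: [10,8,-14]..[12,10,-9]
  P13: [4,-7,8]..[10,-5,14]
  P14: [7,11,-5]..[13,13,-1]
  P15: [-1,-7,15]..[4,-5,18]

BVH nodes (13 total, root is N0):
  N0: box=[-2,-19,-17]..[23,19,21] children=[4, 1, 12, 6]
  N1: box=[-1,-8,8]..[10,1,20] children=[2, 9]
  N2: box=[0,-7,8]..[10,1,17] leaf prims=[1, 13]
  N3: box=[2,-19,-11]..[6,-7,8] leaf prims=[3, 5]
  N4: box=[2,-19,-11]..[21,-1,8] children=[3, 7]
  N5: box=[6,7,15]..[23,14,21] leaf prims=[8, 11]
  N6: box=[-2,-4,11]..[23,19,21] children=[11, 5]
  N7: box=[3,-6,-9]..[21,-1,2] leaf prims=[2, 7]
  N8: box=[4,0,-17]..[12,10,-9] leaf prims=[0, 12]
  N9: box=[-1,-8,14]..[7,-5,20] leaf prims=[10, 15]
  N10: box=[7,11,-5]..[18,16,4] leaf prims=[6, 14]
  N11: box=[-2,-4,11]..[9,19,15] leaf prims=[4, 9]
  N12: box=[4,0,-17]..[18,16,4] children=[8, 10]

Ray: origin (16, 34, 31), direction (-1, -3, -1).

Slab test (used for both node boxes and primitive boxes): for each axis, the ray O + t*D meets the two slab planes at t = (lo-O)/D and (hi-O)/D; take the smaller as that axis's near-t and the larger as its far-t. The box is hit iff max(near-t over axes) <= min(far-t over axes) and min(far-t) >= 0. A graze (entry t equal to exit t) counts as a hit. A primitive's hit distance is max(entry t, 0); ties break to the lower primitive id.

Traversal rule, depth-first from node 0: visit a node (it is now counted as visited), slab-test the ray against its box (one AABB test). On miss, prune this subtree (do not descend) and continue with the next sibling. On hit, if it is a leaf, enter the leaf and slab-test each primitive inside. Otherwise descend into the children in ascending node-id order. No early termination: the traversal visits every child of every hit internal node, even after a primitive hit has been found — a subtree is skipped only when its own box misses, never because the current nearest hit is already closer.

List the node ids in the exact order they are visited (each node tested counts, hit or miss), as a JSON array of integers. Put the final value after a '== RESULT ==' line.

Trace the traversal:
N0 x:[-7,18] y:[5,53/3] z:[10,48] -> hit [10,53/3], descend [1, 4, 6, 12]
  N1 x:[6,17] y:[11,14] z:[11,23] -> hit [11,14], descend [2, 9]
    N2 x:[6,16] y:[11,41/3] z:[14,23] -> miss, prune
    N9 x:[9,17] y:[13,14] z:[11,17] -> hit [13,14] leaf, test {P10@t=41/3, P15@t=13}
  N4 x:[-5,14] y:[35/3,53/3] z:[23,42] -> miss, prune
  N6 x:[-7,18] y:[5,38/3] z:[10,20] -> hit [10,38/3], descend [5, 11]
    N5 x:[-7,10] y:[20/3,9] z:[10,16] -> miss, prune
    N11 x:[7,18] y:[5,38/3] z:[16,20] -> miss, prune
  N12 x:[-2,12] y:[6,34/3] z:[27,48] -> miss, prune

Visited [0, 1, 2, 9, 4, 6, 5, 11, 12]. Tests: 9 box, 1 leaf. Nearest: P15.

== RESULT ==
[0, 1, 2, 9, 4, 6, 5, 11, 12]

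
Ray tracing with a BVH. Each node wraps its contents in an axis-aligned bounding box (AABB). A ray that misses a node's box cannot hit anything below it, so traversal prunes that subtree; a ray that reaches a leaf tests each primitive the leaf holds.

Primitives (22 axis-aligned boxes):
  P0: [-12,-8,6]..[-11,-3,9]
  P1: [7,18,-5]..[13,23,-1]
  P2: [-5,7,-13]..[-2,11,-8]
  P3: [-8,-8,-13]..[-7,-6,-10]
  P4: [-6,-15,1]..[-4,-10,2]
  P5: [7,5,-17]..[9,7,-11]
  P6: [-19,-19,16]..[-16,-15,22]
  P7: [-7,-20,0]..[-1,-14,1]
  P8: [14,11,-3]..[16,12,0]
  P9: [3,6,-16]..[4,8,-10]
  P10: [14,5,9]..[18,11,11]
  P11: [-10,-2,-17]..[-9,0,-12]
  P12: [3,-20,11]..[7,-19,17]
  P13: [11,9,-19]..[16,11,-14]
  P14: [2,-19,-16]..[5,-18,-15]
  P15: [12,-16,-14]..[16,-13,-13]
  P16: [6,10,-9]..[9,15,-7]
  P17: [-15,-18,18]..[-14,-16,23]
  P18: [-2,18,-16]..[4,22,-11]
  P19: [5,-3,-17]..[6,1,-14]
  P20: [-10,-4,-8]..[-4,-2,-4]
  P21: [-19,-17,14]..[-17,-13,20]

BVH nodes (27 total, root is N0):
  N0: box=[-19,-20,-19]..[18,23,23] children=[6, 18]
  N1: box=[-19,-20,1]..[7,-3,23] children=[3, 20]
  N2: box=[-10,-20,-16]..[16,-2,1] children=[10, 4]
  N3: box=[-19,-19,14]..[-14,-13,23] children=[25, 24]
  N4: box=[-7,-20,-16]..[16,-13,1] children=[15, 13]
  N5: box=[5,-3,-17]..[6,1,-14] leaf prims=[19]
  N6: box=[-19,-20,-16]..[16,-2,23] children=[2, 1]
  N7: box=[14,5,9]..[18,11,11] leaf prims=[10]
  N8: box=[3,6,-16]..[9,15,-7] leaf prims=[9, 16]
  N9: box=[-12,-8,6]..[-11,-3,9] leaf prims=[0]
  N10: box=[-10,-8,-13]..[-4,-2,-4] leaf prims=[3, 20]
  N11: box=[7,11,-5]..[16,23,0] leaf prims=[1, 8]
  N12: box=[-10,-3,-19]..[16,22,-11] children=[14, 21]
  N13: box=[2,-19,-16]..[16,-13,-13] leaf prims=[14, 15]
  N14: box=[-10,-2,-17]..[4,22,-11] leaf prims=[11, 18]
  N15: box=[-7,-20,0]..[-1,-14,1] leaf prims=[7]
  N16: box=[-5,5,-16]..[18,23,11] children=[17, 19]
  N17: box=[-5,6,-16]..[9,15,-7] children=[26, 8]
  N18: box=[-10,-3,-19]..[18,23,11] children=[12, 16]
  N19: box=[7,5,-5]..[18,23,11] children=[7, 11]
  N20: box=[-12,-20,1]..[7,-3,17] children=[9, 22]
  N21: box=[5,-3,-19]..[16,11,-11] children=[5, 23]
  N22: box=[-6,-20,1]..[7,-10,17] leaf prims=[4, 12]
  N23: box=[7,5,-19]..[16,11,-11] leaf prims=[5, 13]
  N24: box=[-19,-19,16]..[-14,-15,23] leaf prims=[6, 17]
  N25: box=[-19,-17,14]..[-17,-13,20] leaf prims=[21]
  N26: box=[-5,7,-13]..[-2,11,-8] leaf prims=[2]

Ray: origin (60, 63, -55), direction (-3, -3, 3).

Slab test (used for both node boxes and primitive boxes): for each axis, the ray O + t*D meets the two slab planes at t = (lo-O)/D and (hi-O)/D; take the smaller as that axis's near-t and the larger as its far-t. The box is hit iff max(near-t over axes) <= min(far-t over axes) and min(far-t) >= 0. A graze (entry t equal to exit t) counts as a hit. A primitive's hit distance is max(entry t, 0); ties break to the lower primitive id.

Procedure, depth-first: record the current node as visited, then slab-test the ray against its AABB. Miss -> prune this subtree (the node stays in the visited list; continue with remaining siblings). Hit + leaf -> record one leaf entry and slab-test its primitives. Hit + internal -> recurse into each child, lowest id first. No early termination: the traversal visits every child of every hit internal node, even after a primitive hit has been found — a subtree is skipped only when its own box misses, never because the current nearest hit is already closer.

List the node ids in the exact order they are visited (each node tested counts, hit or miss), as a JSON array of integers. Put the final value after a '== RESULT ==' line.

Traverse from the root:
N0 x:[14,79/3] y:[40/3,83/3] z:[12,26] -> hit [14,26], descend [6, 18]
  N6 x:[44/3,79/3] y:[65/3,83/3] z:[13,26] -> hit [65/3,26], descend [1, 2]
    N1 x:[53/3,79/3] y:[22,83/3] z:[56/3,26] -> hit [22,26], descend [3, 20]
      N3 x:[74/3,79/3] y:[76/3,82/3] z:[23,26] -> hit [76/3,26], descend [24, 25]
        N24 x:[74/3,79/3] y:[26,82/3] z:[71/3,26] -> hit [26,26] leaf, test {P6(miss), P17(miss)}
        N25 x:[77/3,79/3] y:[76/3,80/3] z:[23,25] -> miss, prune
      N20 x:[53/3,24] y:[22,83/3] z:[56/3,24] -> hit [22,24], descend [9, 22]
        N9 x:[71/3,24] y:[22,71/3] z:[61/3,64/3] -> miss, prune
        N22 x:[53/3,22] y:[73/3,83/3] z:[56/3,24] -> miss, prune
    N2 x:[44/3,70/3] y:[65/3,83/3] z:[13,56/3] -> miss, prune
  N18 x:[14,70/3] y:[40/3,22] z:[12,22] -> hit [14,22], descend [12, 16]
    N12 x:[44/3,70/3] y:[41/3,22] z:[12,44/3] -> hit [44/3,44/3], descend [14, 21]
      N14 x:[56/3,70/3] y:[41/3,65/3] z:[38/3,44/3] -> miss, prune
      N21 x:[44/3,55/3] y:[52/3,22] z:[12,44/3] -> miss, prune
    N16 x:[14,65/3] y:[40/3,58/3] z:[13,22] -> hit [14,58/3], descend [17, 19]
      N17 x:[17,65/3] y:[16,19] z:[13,16] -> miss, prune
      N19 x:[14,53/3] y:[40/3,58/3] z:[50/3,22] -> hit [50/3,53/3], descend [7, 11]
        N7 x:[14,46/3] y:[52/3,58/3] z:[64/3,22] -> miss, prune
        N11 x:[44/3,53/3] y:[40/3,52/3] z:[50/3,55/3] -> hit [50/3,52/3] leaf, test {P1(miss), P8(miss)}

Visited [0, 6, 1, 3, 24, 25, 20, 9, 22, 2, 18, 12, 14, 21, 16, 17, 19, 7, 11]. Tests: 19 box, 2 leaf. Nearest: miss.

== RESULT ==
[0, 6, 1, 3, 24, 25, 20, 9, 22, 2, 18, 12, 14, 21, 16, 17, 19, 7, 11]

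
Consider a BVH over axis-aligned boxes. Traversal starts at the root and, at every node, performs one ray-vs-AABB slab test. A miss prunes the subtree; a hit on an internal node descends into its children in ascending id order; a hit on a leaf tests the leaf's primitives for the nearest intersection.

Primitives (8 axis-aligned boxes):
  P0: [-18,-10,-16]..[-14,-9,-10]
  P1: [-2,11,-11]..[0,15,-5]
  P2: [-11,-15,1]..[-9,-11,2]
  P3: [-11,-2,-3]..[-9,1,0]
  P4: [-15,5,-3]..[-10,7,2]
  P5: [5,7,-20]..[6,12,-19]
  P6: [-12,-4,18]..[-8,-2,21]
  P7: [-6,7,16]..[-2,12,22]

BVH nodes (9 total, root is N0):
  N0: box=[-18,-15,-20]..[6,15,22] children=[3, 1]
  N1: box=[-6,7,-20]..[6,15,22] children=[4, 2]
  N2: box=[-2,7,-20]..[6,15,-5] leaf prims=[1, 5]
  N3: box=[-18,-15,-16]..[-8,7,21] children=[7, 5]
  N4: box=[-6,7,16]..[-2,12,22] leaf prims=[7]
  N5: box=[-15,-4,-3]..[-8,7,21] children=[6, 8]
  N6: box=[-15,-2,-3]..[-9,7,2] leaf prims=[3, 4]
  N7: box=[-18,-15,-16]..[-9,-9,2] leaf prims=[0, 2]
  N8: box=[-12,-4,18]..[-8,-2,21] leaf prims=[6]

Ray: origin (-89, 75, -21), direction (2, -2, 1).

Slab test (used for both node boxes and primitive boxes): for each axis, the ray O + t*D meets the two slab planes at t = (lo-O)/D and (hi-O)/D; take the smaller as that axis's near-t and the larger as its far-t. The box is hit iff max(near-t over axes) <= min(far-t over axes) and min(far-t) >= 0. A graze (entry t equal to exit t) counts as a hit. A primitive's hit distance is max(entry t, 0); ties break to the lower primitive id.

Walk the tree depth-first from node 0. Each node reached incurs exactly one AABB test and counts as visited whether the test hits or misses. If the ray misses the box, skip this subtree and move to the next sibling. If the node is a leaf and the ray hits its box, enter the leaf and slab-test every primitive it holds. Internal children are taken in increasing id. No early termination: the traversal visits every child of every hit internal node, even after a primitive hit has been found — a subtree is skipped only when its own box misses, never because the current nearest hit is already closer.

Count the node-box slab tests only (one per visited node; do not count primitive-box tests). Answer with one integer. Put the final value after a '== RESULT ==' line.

Walk:
N0 x:[71/2,95/2] y:[30,45] z:[1,43] -> hit [71/2,43], descend [1, 3]
  N1 x:[83/2,95/2] y:[30,34] z:[1,43] -> miss, prune
  N3 x:[71/2,81/2] y:[34,45] z:[5,42] -> hit [71/2,81/2], descend [5, 7]
    N5 x:[37,81/2] y:[34,79/2] z:[18,42] -> hit [37,79/2], descend [6, 8]
      N6 x:[37,40] y:[34,77/2] z:[18,23] -> miss, prune
      N8 x:[77/2,81/2] y:[77/2,79/2] z:[39,42] -> hit [39,79/2] leaf, test {P6@t=39}
    N7 x:[71/2,40] y:[42,45] z:[5,23] -> miss, prune

7 AABB tests over nodes [0, 1, 3, 5, 6, 8, 7]; 1 leaf entered; closest P6.

== RESULT ==
7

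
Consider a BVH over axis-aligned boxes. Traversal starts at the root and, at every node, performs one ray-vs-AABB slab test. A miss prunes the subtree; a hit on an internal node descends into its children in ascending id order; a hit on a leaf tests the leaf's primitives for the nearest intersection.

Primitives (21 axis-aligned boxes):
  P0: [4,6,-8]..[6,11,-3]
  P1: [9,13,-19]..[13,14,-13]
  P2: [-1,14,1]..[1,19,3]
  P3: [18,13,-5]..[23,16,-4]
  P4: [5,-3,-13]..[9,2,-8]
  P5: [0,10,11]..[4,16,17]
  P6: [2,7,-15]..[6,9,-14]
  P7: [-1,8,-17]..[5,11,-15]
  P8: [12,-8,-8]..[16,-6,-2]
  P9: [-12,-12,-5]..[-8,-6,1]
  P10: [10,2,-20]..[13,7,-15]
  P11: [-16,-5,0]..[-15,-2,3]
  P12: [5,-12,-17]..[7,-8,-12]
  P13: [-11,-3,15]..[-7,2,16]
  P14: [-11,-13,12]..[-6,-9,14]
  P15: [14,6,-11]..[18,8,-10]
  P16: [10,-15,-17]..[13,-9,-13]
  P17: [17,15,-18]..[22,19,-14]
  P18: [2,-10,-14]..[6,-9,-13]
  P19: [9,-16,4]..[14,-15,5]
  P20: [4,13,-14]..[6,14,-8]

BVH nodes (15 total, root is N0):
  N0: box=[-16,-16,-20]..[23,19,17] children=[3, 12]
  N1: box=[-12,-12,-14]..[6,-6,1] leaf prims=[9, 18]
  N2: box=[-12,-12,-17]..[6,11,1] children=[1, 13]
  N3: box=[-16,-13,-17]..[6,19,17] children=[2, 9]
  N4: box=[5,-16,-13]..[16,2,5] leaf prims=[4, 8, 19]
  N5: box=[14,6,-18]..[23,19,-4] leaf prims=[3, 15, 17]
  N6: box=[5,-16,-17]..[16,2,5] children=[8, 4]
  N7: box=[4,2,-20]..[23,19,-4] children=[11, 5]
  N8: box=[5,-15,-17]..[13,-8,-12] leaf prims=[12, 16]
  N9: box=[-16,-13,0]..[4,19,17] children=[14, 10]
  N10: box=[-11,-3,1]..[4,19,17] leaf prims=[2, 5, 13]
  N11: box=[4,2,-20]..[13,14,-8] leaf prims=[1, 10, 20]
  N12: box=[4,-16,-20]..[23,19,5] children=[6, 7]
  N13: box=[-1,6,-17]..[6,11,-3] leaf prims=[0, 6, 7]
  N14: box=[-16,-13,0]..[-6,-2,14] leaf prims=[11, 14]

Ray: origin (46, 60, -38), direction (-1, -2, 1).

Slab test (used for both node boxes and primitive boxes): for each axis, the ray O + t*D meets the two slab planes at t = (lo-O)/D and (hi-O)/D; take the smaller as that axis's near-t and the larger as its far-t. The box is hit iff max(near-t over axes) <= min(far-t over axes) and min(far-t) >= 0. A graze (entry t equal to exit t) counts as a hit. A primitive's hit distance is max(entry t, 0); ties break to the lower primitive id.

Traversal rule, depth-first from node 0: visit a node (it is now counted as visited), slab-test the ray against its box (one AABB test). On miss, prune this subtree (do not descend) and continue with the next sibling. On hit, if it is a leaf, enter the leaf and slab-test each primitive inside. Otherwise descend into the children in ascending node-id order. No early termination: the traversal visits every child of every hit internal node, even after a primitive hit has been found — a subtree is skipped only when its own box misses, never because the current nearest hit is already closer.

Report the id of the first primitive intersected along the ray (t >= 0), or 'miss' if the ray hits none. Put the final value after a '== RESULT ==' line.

Traverse from the root:
N0 x:[23,62] y:[41/2,38] z:[18,55] -> hit [23,38], descend [3, 12]
  N3 x:[40,62] y:[41/2,73/2] z:[21,55] -> miss, prune
  N12 x:[23,42] y:[41/2,38] z:[18,43] -> hit [23,38], descend [6, 7]
    N6 x:[30,41] y:[29,38] z:[21,43] -> hit [30,38], descend [4, 8]
      N4 x:[30,41] y:[29,38] z:[25,43] -> hit [30,38] leaf, test {P4(miss), P8@t=33, P19(miss)}
      N8 x:[33,41] y:[34,75/2] z:[21,26] -> miss, prune
    N7 x:[23,42] y:[41/2,29] z:[18,34] -> hit [23,29], descend [5, 11]
      N5 x:[23,32] y:[41/2,27] z:[20,34] -> hit [23,27] leaf, test {P3(miss), P15(miss), P17(miss)}
      N11 x:[33,42] y:[23,29] z:[18,30] -> miss, prune

Summary -> nodes [0, 3, 12, 6, 4, 8, 7, 5, 11]; box-tests=9; leaf-entries=2; first=P8

== RESULT ==
8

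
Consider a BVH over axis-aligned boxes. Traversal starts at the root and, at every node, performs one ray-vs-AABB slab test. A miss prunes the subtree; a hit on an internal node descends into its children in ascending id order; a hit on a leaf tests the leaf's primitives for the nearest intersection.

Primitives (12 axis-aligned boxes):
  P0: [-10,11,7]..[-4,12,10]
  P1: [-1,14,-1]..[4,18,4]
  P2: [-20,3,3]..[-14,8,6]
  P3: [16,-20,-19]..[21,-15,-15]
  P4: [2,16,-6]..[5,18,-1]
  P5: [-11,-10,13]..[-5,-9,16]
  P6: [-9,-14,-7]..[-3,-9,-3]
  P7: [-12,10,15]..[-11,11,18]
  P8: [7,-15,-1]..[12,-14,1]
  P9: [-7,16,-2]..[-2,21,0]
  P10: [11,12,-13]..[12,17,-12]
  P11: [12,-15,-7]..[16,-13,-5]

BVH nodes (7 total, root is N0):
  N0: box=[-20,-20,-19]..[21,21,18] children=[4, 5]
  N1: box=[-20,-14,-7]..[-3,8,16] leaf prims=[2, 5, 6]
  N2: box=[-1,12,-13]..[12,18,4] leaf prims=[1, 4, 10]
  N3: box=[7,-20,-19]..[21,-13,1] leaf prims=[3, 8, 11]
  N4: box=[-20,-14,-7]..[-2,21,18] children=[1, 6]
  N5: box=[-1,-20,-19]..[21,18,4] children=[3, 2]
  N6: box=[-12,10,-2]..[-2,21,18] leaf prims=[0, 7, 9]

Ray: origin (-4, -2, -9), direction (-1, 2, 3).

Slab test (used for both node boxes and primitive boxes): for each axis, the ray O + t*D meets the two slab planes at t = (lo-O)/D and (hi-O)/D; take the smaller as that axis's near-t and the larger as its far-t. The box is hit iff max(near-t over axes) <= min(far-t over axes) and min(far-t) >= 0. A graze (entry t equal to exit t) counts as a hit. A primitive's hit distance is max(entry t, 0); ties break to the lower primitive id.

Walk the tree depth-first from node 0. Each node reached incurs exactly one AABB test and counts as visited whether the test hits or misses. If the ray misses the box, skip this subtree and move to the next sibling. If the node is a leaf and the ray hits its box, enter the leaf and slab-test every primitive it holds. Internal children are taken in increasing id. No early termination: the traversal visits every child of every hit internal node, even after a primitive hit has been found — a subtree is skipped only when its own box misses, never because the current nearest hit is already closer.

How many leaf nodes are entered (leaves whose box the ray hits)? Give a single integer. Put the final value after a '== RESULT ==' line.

Walk:
N0 x:[-25,16] y:[-9,23/2] z:[-10/3,9] -> hit [-10/3,9], descend [4, 5]
  N4 x:[-2,16] y:[-6,23/2] z:[2/3,9] -> hit [2/3,9], descend [1, 6]
    N1 x:[-1,16] y:[-6,5] z:[2/3,25/3] -> hit [2/3,5] leaf, test {P2(miss), P5(miss), P6(miss)}
    N6 x:[-2,8] y:[6,23/2] z:[7/3,9] -> hit [6,8] leaf, test {P0(miss), P7(miss), P9(miss)}
  N5 x:[-25,-3] y:[-9,10] z:[-10/3,13/3] -> miss, prune

Summary -> nodes [0, 4, 1, 6, 5]; box-tests=5; leaf-entries=2; first=miss

== RESULT ==
2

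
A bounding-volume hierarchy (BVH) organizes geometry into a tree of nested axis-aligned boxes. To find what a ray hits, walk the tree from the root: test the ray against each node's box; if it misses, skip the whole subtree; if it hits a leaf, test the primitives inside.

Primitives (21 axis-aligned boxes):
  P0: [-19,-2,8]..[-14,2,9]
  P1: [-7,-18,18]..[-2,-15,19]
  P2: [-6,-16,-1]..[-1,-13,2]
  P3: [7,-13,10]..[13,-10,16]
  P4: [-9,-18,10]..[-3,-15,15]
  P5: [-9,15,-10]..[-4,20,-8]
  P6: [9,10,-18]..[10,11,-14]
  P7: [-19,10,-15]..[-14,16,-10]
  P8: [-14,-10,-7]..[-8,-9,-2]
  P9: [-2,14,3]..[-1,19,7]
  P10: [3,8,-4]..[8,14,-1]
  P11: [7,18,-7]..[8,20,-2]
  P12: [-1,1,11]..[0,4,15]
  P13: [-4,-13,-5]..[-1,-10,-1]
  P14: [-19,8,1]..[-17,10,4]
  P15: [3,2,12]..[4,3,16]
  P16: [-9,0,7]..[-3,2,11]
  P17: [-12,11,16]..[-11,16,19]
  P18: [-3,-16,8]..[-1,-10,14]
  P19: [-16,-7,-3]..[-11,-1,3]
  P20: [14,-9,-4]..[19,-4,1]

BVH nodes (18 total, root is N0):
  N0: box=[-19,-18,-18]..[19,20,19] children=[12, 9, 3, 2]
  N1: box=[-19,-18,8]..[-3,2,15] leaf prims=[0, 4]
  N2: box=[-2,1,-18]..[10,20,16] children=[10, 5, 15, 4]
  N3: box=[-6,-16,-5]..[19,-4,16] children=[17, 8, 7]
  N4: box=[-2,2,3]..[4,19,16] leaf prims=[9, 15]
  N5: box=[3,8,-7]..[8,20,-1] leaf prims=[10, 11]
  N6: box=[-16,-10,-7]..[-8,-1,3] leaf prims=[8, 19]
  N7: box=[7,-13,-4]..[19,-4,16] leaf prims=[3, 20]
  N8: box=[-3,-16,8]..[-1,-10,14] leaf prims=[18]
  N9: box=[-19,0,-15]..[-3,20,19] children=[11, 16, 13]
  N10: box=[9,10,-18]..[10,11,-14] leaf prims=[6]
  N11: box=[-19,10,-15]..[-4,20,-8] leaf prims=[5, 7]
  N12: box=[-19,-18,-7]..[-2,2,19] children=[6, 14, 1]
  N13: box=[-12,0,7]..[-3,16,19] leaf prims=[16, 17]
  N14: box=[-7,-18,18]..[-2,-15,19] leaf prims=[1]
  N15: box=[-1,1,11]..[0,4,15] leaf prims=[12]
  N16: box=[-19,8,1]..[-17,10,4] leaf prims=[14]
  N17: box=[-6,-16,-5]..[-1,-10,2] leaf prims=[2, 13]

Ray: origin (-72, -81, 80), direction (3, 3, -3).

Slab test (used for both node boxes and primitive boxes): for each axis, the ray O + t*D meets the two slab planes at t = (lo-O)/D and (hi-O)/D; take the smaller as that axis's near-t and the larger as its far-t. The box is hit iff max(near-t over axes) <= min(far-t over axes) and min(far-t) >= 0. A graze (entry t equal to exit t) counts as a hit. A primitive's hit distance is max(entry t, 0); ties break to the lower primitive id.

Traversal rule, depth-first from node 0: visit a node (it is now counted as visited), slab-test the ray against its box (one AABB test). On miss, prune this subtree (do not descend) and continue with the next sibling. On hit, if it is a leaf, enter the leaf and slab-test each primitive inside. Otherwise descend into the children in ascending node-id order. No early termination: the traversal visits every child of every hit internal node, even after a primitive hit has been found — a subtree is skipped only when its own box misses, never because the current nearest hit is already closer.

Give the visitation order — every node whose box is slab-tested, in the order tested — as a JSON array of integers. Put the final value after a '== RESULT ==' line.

Trace the traversal:
N0 x:[53/3,91/3] y:[21,101/3] z:[61/3,98/3] -> hit [21,91/3], descend [2, 3, 9, 12]
  N2 x:[70/3,82/3] y:[82/3,101/3] z:[64/3,98/3] -> hit [82/3,82/3], descend [4, 5, 10, 15]
    N4 x:[70/3,76/3] y:[83/3,100/3] z:[64/3,77/3] -> miss, prune
    N5 x:[25,80/3] y:[89/3,101/3] z:[27,29] -> miss, prune
    N10 x:[27,82/3] y:[91/3,92/3] z:[94/3,98/3] -> miss, prune
    N15 x:[71/3,24] y:[82/3,85/3] z:[65/3,23] -> miss, prune
  N3 x:[22,91/3] y:[65/3,77/3] z:[64/3,85/3] -> hit [22,77/3], descend [7, 8, 17]
    N7 x:[79/3,91/3] y:[68/3,77/3] z:[64/3,28] -> miss, prune
    N8 x:[23,71/3] y:[65/3,71/3] z:[22,24] -> hit [23,71/3] leaf, test {P18@t=23}
    N17 x:[22,71/3] y:[65/3,71/3] z:[26,85/3] -> miss, prune
  N9 x:[53/3,23] y:[27,101/3] z:[61/3,95/3] -> miss, prune
  N12 x:[53/3,70/3] y:[21,83/3] z:[61/3,29] -> hit [21,70/3], descend [1, 6, 14]
    N1 x:[53/3,23] y:[21,83/3] z:[65/3,24] -> hit [65/3,23] leaf, test {P0(miss), P4@t=65/3}
    N6 x:[56/3,64/3] y:[71/3,80/3] z:[77/3,29] -> miss, prune
    N14 x:[65/3,70/3] y:[21,22] z:[61/3,62/3] -> miss, prune

15 AABB tests over nodes [0, 2, 4, 5, 10, 15, 3, 7, 8, 17, 9, 12, 1, 6, 14]; 2 leaves entered; closest P4.

== RESULT ==
[0, 2, 4, 5, 10, 15, 3, 7, 8, 17, 9, 12, 1, 6, 14]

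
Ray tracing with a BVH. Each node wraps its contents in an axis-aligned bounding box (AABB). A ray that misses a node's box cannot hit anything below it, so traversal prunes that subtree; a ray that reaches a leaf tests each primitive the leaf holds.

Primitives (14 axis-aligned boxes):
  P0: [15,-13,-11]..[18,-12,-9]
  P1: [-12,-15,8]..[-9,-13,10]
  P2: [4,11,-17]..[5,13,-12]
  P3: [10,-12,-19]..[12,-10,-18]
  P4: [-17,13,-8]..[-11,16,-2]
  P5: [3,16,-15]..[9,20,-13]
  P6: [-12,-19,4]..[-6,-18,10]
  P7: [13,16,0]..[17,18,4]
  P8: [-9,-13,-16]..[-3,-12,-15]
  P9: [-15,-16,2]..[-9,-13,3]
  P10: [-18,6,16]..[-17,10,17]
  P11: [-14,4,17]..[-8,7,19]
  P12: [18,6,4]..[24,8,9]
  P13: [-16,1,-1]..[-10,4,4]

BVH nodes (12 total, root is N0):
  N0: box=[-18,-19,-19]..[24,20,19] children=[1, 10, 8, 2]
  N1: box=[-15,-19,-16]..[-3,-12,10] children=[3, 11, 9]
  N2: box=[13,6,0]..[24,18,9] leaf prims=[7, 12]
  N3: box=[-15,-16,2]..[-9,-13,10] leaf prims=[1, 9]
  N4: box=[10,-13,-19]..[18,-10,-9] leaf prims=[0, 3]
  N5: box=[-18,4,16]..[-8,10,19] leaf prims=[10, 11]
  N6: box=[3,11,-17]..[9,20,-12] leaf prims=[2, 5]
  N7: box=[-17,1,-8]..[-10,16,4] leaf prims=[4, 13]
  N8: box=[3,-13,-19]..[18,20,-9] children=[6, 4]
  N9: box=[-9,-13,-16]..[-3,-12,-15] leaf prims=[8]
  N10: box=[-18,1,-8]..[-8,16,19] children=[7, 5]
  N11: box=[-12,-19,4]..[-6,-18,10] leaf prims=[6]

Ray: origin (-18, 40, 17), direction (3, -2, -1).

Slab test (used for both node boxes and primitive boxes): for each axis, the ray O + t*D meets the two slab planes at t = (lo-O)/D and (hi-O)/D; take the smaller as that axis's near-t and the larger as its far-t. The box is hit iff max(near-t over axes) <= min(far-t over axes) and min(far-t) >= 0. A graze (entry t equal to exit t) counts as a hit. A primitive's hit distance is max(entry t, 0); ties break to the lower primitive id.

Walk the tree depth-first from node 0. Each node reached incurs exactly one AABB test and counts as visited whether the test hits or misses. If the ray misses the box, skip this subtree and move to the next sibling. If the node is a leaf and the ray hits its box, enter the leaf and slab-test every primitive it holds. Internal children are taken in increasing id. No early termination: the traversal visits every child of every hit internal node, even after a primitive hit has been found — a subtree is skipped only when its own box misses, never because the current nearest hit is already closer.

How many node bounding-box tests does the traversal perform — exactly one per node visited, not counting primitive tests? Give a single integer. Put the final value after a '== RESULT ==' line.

Trace the traversal:
N0 x:[0,14] y:[10,59/2] z:[-2,36] -> hit [10,14], descend [1, 2, 8, 10]
  N1 x:[1,5] y:[26,59/2] z:[7,33] -> miss, prune
  N2 x:[31/3,14] y:[11,17] z:[8,17] -> hit [11,14] leaf, test {P7(miss), P12(miss)}
  N8 x:[7,12] y:[10,53/2] z:[26,36] -> miss, prune
  N10 x:[0,10/3] y:[12,39/2] z:[-2,25] -> miss, prune

order=[0, 1, 2, 8, 10]  |boxes|=5  |leaves|=1  hit=miss

== RESULT ==
5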